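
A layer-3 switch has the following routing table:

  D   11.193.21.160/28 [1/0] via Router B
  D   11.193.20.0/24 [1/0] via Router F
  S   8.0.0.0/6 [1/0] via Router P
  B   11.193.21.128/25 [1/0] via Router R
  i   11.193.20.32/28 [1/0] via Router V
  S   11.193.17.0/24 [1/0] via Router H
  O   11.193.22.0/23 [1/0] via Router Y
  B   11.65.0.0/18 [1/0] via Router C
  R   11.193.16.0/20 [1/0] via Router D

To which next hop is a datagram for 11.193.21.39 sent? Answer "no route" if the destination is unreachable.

Routes whose prefix contains 11.193.21.39:
  8.0.0.0/6 (8.0.0.0 - 11.255.255.255) -> Router P
  11.193.16.0/20 (11.193.16.0 - 11.193.31.255) -> Router D
More-specific entries that do NOT match:
  11.193.21.160/28 (11.193.21.160 - 11.193.21.175) does not contain 11.193.21.39
  11.193.20.32/28 (11.193.20.32 - 11.193.20.47) does not contain 11.193.21.39
  11.193.21.128/25 (11.193.21.128 - 11.193.21.255) does not contain 11.193.21.39
  11.193.20.0/24 (11.193.20.0 - 11.193.20.255) does not contain 11.193.21.39
  11.193.17.0/24 (11.193.17.0 - 11.193.17.255) does not contain 11.193.21.39
  11.193.22.0/23 (11.193.22.0 - 11.193.23.255) does not contain 11.193.21.39
Longest matching prefix is /20 -> next hop Router D.

Router D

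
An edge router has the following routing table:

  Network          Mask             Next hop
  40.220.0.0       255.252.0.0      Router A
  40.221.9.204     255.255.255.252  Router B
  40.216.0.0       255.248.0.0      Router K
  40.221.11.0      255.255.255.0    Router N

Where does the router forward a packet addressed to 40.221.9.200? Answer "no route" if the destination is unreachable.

Router A

Routes whose prefix contains 40.221.9.200:
  40.216.0.0/13 (40.216.0.0 - 40.223.255.255) -> Router K
  40.220.0.0/14 (40.220.0.0 - 40.223.255.255) -> Router A
More-specific entries that do NOT match:
  40.221.9.204/30 (40.221.9.204 - 40.221.9.207) does not contain 40.221.9.200
  40.221.11.0/24 (40.221.11.0 - 40.221.11.255) does not contain 40.221.9.200
Longest matching prefix is /14 -> next hop Router A.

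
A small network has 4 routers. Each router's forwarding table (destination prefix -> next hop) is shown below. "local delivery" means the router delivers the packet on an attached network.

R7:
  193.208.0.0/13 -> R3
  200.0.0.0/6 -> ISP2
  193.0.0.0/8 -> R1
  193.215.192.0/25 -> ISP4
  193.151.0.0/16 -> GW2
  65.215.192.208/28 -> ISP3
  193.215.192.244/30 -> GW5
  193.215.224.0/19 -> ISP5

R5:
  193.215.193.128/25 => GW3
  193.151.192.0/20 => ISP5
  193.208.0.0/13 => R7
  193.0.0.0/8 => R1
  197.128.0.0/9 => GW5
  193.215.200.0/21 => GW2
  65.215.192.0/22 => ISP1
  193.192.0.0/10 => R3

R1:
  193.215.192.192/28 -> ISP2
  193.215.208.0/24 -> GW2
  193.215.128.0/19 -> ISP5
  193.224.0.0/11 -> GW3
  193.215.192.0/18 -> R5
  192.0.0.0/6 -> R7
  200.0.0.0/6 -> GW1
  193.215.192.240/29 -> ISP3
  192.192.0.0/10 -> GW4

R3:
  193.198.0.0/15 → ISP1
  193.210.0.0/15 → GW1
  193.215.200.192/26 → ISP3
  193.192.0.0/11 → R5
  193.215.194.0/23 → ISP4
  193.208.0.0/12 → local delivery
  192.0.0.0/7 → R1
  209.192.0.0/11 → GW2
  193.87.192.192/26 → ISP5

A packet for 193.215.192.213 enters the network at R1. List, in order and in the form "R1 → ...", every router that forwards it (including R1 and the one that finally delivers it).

R1 → R5 → R7 → R3

At R1: longest match for 193.215.192.213 is 193.215.192.0/18 -> R5
At R5: longest match for 193.215.192.213 is 193.208.0.0/13 -> R7
At R7: longest match for 193.215.192.213 is 193.208.0.0/13 -> R3
At R3: longest match for 193.215.192.213 is 193.208.0.0/12 -> local delivery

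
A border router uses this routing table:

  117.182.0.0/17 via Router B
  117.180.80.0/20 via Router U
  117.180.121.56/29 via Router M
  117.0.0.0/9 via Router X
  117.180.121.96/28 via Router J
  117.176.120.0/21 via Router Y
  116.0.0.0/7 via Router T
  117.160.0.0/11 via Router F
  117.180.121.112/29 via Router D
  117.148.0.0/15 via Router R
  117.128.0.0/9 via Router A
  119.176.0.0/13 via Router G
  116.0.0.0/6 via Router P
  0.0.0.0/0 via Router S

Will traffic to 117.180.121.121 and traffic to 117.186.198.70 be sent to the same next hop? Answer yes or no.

117.180.121.121: longest match 117.160.0.0/11 -> Router F
117.186.198.70: longest match 117.160.0.0/11 -> Router F

yes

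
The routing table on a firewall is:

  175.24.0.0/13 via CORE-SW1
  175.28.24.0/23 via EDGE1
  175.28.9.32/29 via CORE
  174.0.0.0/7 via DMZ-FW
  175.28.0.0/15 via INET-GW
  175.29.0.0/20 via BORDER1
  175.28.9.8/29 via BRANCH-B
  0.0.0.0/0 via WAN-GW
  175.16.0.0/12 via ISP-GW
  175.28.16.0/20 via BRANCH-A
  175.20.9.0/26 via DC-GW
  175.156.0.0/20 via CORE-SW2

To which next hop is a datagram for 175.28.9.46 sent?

Routes whose prefix contains 175.28.9.46:
  0.0.0.0/0 (default, matches everything) -> WAN-GW
  174.0.0.0/7 (174.0.0.0 - 175.255.255.255) -> DMZ-FW
  175.16.0.0/12 (175.16.0.0 - 175.31.255.255) -> ISP-GW
  175.24.0.0/13 (175.24.0.0 - 175.31.255.255) -> CORE-SW1
  175.28.0.0/15 (175.28.0.0 - 175.29.255.255) -> INET-GW
More-specific entries that do NOT match:
  175.28.9.32/29 (175.28.9.32 - 175.28.9.39) does not contain 175.28.9.46
  175.28.9.8/29 (175.28.9.8 - 175.28.9.15) does not contain 175.28.9.46
  175.20.9.0/26 (175.20.9.0 - 175.20.9.63) does not contain 175.28.9.46
  175.28.24.0/23 (175.28.24.0 - 175.28.25.255) does not contain 175.28.9.46
  175.29.0.0/20 (175.29.0.0 - 175.29.15.255) does not contain 175.28.9.46
  175.28.16.0/20 (175.28.16.0 - 175.28.31.255) does not contain 175.28.9.46
  175.156.0.0/20 (175.156.0.0 - 175.156.15.255) does not contain 175.28.9.46
Longest matching prefix is /15 -> next hop INET-GW.

INET-GW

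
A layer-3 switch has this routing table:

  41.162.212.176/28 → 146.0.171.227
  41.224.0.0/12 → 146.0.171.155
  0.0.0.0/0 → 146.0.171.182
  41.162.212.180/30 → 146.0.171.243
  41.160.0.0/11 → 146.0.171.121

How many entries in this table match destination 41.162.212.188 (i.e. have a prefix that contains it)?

3

Prefixes containing 41.162.212.188:
  0.0.0.0/0 (default, matches everything)
  41.160.0.0/11 (41.160.0.0 - 41.191.255.255)
  41.162.212.176/28 (41.162.212.176 - 41.162.212.191)
Total matching entries: 3.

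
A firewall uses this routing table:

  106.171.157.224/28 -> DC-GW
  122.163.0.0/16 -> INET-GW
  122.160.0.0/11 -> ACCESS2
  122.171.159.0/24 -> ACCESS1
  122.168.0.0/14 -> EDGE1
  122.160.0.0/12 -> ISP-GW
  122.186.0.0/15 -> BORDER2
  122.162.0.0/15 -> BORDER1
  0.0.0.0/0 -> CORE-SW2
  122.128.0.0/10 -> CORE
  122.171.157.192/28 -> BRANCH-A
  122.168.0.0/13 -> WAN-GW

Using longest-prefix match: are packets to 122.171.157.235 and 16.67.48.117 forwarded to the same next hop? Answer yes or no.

no

122.171.157.235: longest match 122.168.0.0/14 -> EDGE1
16.67.48.117: longest match 0.0.0.0/0 -> CORE-SW2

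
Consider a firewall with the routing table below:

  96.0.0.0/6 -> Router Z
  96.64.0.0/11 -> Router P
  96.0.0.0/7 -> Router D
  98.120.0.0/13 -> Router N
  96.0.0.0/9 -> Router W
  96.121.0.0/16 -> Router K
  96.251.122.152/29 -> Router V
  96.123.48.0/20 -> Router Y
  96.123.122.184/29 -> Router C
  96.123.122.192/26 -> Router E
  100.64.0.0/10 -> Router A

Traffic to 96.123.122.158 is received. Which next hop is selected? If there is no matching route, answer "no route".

Routes whose prefix contains 96.123.122.158:
  96.0.0.0/6 (96.0.0.0 - 99.255.255.255) -> Router Z
  96.0.0.0/7 (96.0.0.0 - 97.255.255.255) -> Router D
  96.0.0.0/9 (96.0.0.0 - 96.127.255.255) -> Router W
More-specific entries that do NOT match:
  96.251.122.152/29 (96.251.122.152 - 96.251.122.159) does not contain 96.123.122.158
  96.123.122.184/29 (96.123.122.184 - 96.123.122.191) does not contain 96.123.122.158
  96.123.122.192/26 (96.123.122.192 - 96.123.122.255) does not contain 96.123.122.158
  96.123.48.0/20 (96.123.48.0 - 96.123.63.255) does not contain 96.123.122.158
  96.121.0.0/16 (96.121.0.0 - 96.121.255.255) does not contain 96.123.122.158
  98.120.0.0/13 (98.120.0.0 - 98.127.255.255) does not contain 96.123.122.158
  96.64.0.0/11 (96.64.0.0 - 96.95.255.255) does not contain 96.123.122.158
  100.64.0.0/10 (100.64.0.0 - 100.127.255.255) does not contain 96.123.122.158
Longest matching prefix is /9 -> next hop Router W.

Router W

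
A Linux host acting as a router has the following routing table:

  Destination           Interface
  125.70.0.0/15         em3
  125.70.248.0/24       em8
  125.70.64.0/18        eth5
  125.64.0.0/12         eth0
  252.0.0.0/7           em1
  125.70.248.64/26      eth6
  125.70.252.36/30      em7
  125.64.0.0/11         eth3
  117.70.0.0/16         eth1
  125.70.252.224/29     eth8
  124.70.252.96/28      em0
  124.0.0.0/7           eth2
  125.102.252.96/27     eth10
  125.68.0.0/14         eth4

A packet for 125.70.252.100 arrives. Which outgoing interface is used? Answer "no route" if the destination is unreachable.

em3

Routes whose prefix contains 125.70.252.100:
  124.0.0.0/7 (124.0.0.0 - 125.255.255.255) -> eth2
  125.64.0.0/11 (125.64.0.0 - 125.95.255.255) -> eth3
  125.64.0.0/12 (125.64.0.0 - 125.79.255.255) -> eth0
  125.68.0.0/14 (125.68.0.0 - 125.71.255.255) -> eth4
  125.70.0.0/15 (125.70.0.0 - 125.71.255.255) -> em3
More-specific entries that do NOT match:
  125.70.252.36/30 (125.70.252.36 - 125.70.252.39) does not contain 125.70.252.100
  125.70.252.224/29 (125.70.252.224 - 125.70.252.231) does not contain 125.70.252.100
  124.70.252.96/28 (124.70.252.96 - 124.70.252.111) does not contain 125.70.252.100
  125.102.252.96/27 (125.102.252.96 - 125.102.252.127) does not contain 125.70.252.100
  125.70.248.64/26 (125.70.248.64 - 125.70.248.127) does not contain 125.70.252.100
  125.70.248.0/24 (125.70.248.0 - 125.70.248.255) does not contain 125.70.252.100
  125.70.64.0/18 (125.70.64.0 - 125.70.127.255) does not contain 125.70.252.100
  117.70.0.0/16 (117.70.0.0 - 117.70.255.255) does not contain 125.70.252.100
Longest matching prefix is /15 -> interface em3.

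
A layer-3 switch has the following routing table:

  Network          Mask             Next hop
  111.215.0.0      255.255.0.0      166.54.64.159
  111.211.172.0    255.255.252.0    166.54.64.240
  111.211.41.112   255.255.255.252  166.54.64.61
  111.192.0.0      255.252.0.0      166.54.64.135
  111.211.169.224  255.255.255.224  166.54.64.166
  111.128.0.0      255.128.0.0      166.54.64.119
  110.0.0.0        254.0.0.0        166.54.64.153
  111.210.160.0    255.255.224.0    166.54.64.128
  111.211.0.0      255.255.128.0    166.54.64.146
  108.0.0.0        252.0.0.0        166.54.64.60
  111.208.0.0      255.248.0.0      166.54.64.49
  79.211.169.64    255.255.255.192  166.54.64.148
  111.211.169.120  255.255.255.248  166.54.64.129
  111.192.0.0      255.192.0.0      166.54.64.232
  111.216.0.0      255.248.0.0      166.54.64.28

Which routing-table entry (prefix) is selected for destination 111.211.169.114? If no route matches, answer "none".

111.208.0.0/13

Entries matching 111.211.169.114:
  108.0.0.0/6 (108.0.0.0 - 111.255.255.255)
  110.0.0.0/7 (110.0.0.0 - 111.255.255.255)
  111.128.0.0/9 (111.128.0.0 - 111.255.255.255)
  111.192.0.0/10 (111.192.0.0 - 111.255.255.255)
  111.208.0.0/13 (111.208.0.0 - 111.215.255.255)
Most specific is 111.208.0.0/13.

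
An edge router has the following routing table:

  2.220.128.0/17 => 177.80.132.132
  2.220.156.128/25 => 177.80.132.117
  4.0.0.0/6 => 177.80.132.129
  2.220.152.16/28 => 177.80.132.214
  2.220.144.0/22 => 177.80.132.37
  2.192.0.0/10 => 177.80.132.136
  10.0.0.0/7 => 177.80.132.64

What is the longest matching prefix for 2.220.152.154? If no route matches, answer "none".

2.220.128.0/17

Entries matching 2.220.152.154:
  2.192.0.0/10 (2.192.0.0 - 2.255.255.255)
  2.220.128.0/17 (2.220.128.0 - 2.220.255.255)
Most specific is 2.220.128.0/17.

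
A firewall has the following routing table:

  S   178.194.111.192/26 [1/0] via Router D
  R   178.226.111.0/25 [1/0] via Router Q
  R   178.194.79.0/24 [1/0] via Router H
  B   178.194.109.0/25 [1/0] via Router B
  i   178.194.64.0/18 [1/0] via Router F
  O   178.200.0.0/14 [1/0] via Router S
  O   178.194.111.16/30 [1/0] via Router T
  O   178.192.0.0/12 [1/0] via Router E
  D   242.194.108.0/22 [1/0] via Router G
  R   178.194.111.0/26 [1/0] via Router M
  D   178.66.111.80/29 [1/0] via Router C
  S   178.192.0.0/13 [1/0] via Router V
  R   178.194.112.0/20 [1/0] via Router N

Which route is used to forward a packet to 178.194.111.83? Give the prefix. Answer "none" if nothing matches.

178.194.64.0/18

Entries matching 178.194.111.83:
  178.192.0.0/12 (178.192.0.0 - 178.207.255.255)
  178.192.0.0/13 (178.192.0.0 - 178.199.255.255)
  178.194.64.0/18 (178.194.64.0 - 178.194.127.255)
Most specific is 178.194.64.0/18.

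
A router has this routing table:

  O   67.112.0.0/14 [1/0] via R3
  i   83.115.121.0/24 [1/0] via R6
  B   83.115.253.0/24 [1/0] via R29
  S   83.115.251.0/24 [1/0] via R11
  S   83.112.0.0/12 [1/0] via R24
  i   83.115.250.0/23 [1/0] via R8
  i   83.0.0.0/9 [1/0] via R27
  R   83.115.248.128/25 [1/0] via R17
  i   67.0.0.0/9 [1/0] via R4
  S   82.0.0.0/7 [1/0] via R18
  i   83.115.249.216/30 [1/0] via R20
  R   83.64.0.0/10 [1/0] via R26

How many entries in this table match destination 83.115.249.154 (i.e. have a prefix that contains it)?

4

Prefixes containing 83.115.249.154:
  82.0.0.0/7 (82.0.0.0 - 83.255.255.255)
  83.0.0.0/9 (83.0.0.0 - 83.127.255.255)
  83.64.0.0/10 (83.64.0.0 - 83.127.255.255)
  83.112.0.0/12 (83.112.0.0 - 83.127.255.255)
Total matching entries: 4.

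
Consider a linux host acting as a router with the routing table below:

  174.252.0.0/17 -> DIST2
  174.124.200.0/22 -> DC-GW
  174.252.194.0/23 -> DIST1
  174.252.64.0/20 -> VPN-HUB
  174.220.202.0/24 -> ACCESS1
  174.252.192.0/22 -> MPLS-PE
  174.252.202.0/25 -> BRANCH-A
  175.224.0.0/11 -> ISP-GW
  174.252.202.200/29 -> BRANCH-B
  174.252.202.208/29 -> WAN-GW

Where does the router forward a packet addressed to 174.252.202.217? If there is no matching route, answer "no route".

No entry's prefix contains 174.252.202.217; there is no default route.

no route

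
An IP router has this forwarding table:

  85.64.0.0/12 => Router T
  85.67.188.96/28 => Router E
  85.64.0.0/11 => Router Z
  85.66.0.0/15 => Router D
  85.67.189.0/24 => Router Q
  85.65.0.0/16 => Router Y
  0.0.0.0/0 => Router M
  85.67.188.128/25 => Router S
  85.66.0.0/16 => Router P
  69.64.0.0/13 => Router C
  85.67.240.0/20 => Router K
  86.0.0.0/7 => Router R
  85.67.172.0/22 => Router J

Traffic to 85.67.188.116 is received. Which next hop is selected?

Routes whose prefix contains 85.67.188.116:
  0.0.0.0/0 (default, matches everything) -> Router M
  85.64.0.0/11 (85.64.0.0 - 85.95.255.255) -> Router Z
  85.64.0.0/12 (85.64.0.0 - 85.79.255.255) -> Router T
  85.66.0.0/15 (85.66.0.0 - 85.67.255.255) -> Router D
More-specific entries that do NOT match:
  85.67.188.96/28 (85.67.188.96 - 85.67.188.111) does not contain 85.67.188.116
  85.67.188.128/25 (85.67.188.128 - 85.67.188.255) does not contain 85.67.188.116
  85.67.189.0/24 (85.67.189.0 - 85.67.189.255) does not contain 85.67.188.116
  85.67.172.0/22 (85.67.172.0 - 85.67.175.255) does not contain 85.67.188.116
  85.67.240.0/20 (85.67.240.0 - 85.67.255.255) does not contain 85.67.188.116
  85.65.0.0/16 (85.65.0.0 - 85.65.255.255) does not contain 85.67.188.116
  85.66.0.0/16 (85.66.0.0 - 85.66.255.255) does not contain 85.67.188.116
Longest matching prefix is /15 -> next hop Router D.

Router D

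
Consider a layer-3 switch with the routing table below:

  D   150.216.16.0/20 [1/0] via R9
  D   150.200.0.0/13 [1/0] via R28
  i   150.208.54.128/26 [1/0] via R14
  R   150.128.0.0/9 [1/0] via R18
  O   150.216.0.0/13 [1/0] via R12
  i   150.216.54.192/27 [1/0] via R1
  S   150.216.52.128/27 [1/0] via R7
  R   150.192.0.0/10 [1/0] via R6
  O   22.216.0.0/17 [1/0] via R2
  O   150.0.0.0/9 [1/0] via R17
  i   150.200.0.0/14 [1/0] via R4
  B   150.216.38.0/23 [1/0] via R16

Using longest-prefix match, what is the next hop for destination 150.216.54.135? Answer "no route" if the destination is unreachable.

Routes whose prefix contains 150.216.54.135:
  150.128.0.0/9 (150.128.0.0 - 150.255.255.255) -> R18
  150.192.0.0/10 (150.192.0.0 - 150.255.255.255) -> R6
  150.216.0.0/13 (150.216.0.0 - 150.223.255.255) -> R12
More-specific entries that do NOT match:
  150.216.54.192/27 (150.216.54.192 - 150.216.54.223) does not contain 150.216.54.135
  150.216.52.128/27 (150.216.52.128 - 150.216.52.159) does not contain 150.216.54.135
  150.208.54.128/26 (150.208.54.128 - 150.208.54.191) does not contain 150.216.54.135
  150.216.38.0/23 (150.216.38.0 - 150.216.39.255) does not contain 150.216.54.135
  150.216.16.0/20 (150.216.16.0 - 150.216.31.255) does not contain 150.216.54.135
  22.216.0.0/17 (22.216.0.0 - 22.216.127.255) does not contain 150.216.54.135
  150.200.0.0/14 (150.200.0.0 - 150.203.255.255) does not contain 150.216.54.135
Longest matching prefix is /13 -> next hop R12.

R12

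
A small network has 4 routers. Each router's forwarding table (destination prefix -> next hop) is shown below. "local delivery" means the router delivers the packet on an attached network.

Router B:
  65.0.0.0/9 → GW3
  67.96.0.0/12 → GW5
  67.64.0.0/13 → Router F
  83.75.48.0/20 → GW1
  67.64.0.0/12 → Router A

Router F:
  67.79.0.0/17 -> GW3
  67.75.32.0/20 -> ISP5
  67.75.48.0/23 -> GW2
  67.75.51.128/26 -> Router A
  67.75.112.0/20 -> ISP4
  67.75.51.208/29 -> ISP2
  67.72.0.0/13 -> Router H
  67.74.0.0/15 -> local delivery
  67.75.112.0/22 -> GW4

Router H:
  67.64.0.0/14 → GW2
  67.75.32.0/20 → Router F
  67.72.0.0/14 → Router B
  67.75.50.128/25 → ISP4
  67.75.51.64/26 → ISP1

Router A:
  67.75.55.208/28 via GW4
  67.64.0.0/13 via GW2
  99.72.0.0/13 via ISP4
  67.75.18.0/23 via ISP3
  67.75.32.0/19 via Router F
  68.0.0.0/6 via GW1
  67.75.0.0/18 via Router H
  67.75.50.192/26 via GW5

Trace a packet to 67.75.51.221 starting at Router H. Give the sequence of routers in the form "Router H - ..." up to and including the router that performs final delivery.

Router H - Router B - Router A - Router F

At Router H: longest match for 67.75.51.221 is 67.72.0.0/14 -> Router B
At Router B: longest match for 67.75.51.221 is 67.64.0.0/12 -> Router A
At Router A: longest match for 67.75.51.221 is 67.75.32.0/19 -> Router F
At Router F: longest match for 67.75.51.221 is 67.74.0.0/15 -> local delivery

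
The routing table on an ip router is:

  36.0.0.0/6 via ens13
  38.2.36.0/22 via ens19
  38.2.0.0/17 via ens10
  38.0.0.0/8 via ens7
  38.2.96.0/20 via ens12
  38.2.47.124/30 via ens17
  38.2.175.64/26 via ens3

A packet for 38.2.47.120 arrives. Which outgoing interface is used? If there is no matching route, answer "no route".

Routes whose prefix contains 38.2.47.120:
  36.0.0.0/6 (36.0.0.0 - 39.255.255.255) -> ens13
  38.0.0.0/8 (38.0.0.0 - 38.255.255.255) -> ens7
  38.2.0.0/17 (38.2.0.0 - 38.2.127.255) -> ens10
More-specific entries that do NOT match:
  38.2.47.124/30 (38.2.47.124 - 38.2.47.127) does not contain 38.2.47.120
  38.2.175.64/26 (38.2.175.64 - 38.2.175.127) does not contain 38.2.47.120
  38.2.36.0/22 (38.2.36.0 - 38.2.39.255) does not contain 38.2.47.120
  38.2.96.0/20 (38.2.96.0 - 38.2.111.255) does not contain 38.2.47.120
Longest matching prefix is /17 -> interface ens10.

ens10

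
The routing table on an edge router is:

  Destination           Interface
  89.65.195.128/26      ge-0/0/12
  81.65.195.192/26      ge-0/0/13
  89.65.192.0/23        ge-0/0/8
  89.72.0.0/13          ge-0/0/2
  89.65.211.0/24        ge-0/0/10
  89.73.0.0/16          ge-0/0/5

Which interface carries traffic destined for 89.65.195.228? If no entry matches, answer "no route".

No entry's prefix contains 89.65.195.228; there is no default route.

no route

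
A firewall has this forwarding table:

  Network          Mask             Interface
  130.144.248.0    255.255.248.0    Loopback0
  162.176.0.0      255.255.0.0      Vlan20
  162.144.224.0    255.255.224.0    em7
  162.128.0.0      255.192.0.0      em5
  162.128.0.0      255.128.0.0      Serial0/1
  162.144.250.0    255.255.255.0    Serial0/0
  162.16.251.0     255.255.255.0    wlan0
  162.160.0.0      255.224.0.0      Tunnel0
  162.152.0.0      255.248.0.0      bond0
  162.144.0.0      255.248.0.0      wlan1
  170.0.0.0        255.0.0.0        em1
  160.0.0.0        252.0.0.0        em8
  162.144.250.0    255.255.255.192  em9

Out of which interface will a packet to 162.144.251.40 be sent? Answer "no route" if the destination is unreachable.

em7

Routes whose prefix contains 162.144.251.40:
  160.0.0.0/6 (160.0.0.0 - 163.255.255.255) -> em8
  162.128.0.0/9 (162.128.0.0 - 162.255.255.255) -> Serial0/1
  162.128.0.0/10 (162.128.0.0 - 162.191.255.255) -> em5
  162.144.0.0/13 (162.144.0.0 - 162.151.255.255) -> wlan1
  162.144.224.0/19 (162.144.224.0 - 162.144.255.255) -> em7
More-specific entries that do NOT match:
  162.144.250.0/26 (162.144.250.0 - 162.144.250.63) does not contain 162.144.251.40
  162.144.250.0/24 (162.144.250.0 - 162.144.250.255) does not contain 162.144.251.40
  162.16.251.0/24 (162.16.251.0 - 162.16.251.255) does not contain 162.144.251.40
  130.144.248.0/21 (130.144.248.0 - 130.144.255.255) does not contain 162.144.251.40
Longest matching prefix is /19 -> interface em7.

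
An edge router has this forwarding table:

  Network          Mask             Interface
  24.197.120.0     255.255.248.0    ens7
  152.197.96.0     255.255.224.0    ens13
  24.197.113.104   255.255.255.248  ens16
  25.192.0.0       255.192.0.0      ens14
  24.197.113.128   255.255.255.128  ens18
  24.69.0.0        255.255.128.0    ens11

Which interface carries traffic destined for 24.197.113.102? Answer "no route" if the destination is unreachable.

No entry's prefix contains 24.197.113.102; there is no default route.

no route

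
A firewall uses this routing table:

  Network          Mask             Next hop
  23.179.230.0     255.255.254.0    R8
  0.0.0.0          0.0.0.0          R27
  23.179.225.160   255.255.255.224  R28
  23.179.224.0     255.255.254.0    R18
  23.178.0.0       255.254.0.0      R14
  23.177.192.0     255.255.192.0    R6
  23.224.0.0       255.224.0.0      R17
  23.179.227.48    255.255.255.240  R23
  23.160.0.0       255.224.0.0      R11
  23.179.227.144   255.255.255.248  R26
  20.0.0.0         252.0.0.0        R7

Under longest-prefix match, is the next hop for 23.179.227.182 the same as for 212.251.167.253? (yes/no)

23.179.227.182: longest match 23.178.0.0/15 -> R14
212.251.167.253: longest match 0.0.0.0/0 -> R27

no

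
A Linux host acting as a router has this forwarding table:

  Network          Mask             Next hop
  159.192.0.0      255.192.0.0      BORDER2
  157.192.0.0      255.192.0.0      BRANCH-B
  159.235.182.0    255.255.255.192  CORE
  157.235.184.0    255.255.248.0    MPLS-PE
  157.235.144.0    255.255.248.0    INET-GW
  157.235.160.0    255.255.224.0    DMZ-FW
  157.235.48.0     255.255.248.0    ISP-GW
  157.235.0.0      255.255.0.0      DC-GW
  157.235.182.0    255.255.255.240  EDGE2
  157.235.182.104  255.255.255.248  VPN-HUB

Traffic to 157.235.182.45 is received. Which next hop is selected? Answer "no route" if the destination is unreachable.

Routes whose prefix contains 157.235.182.45:
  157.192.0.0/10 (157.192.0.0 - 157.255.255.255) -> BRANCH-B
  157.235.0.0/16 (157.235.0.0 - 157.235.255.255) -> DC-GW
  157.235.160.0/19 (157.235.160.0 - 157.235.191.255) -> DMZ-FW
More-specific entries that do NOT match:
  157.235.182.104/29 (157.235.182.104 - 157.235.182.111) does not contain 157.235.182.45
  157.235.182.0/28 (157.235.182.0 - 157.235.182.15) does not contain 157.235.182.45
  159.235.182.0/26 (159.235.182.0 - 159.235.182.63) does not contain 157.235.182.45
  157.235.184.0/21 (157.235.184.0 - 157.235.191.255) does not contain 157.235.182.45
  157.235.144.0/21 (157.235.144.0 - 157.235.151.255) does not contain 157.235.182.45
  157.235.48.0/21 (157.235.48.0 - 157.235.55.255) does not contain 157.235.182.45
Longest matching prefix is /19 -> next hop DMZ-FW.

DMZ-FW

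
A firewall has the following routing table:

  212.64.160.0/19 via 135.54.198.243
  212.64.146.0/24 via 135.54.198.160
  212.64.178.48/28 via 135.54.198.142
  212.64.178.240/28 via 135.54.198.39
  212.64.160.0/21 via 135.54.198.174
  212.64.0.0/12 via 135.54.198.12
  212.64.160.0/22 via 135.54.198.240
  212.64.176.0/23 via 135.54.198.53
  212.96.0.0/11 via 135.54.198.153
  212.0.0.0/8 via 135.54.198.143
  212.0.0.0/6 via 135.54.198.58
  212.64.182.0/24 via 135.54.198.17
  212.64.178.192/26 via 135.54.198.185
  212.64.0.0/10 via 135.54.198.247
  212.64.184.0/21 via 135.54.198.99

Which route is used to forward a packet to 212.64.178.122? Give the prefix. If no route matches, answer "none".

212.64.160.0/19

Entries matching 212.64.178.122:
  212.0.0.0/6 (212.0.0.0 - 215.255.255.255)
  212.0.0.0/8 (212.0.0.0 - 212.255.255.255)
  212.64.0.0/10 (212.64.0.0 - 212.127.255.255)
  212.64.0.0/12 (212.64.0.0 - 212.79.255.255)
  212.64.160.0/19 (212.64.160.0 - 212.64.191.255)
Most specific is 212.64.160.0/19.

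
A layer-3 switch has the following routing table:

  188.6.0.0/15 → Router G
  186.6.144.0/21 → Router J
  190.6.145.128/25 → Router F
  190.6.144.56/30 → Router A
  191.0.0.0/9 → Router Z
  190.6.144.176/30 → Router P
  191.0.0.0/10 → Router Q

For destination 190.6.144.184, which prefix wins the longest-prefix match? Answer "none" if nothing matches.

none

190.6.144.184 is outside every listed prefix and there is no default route.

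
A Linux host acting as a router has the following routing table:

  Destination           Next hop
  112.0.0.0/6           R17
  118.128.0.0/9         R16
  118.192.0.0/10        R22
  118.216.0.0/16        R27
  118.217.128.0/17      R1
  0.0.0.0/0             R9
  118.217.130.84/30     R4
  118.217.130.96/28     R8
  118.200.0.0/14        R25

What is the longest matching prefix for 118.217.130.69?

Entries matching 118.217.130.69:
  0.0.0.0/0 (default, matches everything)
  118.128.0.0/9 (118.128.0.0 - 118.255.255.255)
  118.192.0.0/10 (118.192.0.0 - 118.255.255.255)
  118.217.128.0/17 (118.217.128.0 - 118.217.255.255)
Most specific is 118.217.128.0/17.

118.217.128.0/17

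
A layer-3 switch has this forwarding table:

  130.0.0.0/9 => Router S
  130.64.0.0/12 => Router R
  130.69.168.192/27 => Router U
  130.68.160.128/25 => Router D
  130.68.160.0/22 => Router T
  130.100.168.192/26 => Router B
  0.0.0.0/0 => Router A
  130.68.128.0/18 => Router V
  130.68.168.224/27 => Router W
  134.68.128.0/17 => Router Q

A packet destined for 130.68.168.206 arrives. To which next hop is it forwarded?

Router V

Routes whose prefix contains 130.68.168.206:
  0.0.0.0/0 (default, matches everything) -> Router A
  130.0.0.0/9 (130.0.0.0 - 130.127.255.255) -> Router S
  130.64.0.0/12 (130.64.0.0 - 130.79.255.255) -> Router R
  130.68.128.0/18 (130.68.128.0 - 130.68.191.255) -> Router V
More-specific entries that do NOT match:
  130.69.168.192/27 (130.69.168.192 - 130.69.168.223) does not contain 130.68.168.206
  130.68.168.224/27 (130.68.168.224 - 130.68.168.255) does not contain 130.68.168.206
  130.100.168.192/26 (130.100.168.192 - 130.100.168.255) does not contain 130.68.168.206
  130.68.160.128/25 (130.68.160.128 - 130.68.160.255) does not contain 130.68.168.206
  130.68.160.0/22 (130.68.160.0 - 130.68.163.255) does not contain 130.68.168.206
Longest matching prefix is /18 -> next hop Router V.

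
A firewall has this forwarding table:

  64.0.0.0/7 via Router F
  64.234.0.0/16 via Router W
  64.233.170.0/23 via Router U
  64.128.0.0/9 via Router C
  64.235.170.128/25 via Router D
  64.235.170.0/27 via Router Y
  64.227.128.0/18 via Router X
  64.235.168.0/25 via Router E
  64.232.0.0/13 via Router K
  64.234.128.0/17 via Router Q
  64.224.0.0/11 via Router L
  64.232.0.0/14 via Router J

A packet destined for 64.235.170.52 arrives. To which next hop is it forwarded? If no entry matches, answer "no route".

Router J

Routes whose prefix contains 64.235.170.52:
  64.0.0.0/7 (64.0.0.0 - 65.255.255.255) -> Router F
  64.128.0.0/9 (64.128.0.0 - 64.255.255.255) -> Router C
  64.224.0.0/11 (64.224.0.0 - 64.255.255.255) -> Router L
  64.232.0.0/13 (64.232.0.0 - 64.239.255.255) -> Router K
  64.232.0.0/14 (64.232.0.0 - 64.235.255.255) -> Router J
More-specific entries that do NOT match:
  64.235.170.0/27 (64.235.170.0 - 64.235.170.31) does not contain 64.235.170.52
  64.235.170.128/25 (64.235.170.128 - 64.235.170.255) does not contain 64.235.170.52
  64.235.168.0/25 (64.235.168.0 - 64.235.168.127) does not contain 64.235.170.52
  64.233.170.0/23 (64.233.170.0 - 64.233.171.255) does not contain 64.235.170.52
  64.227.128.0/18 (64.227.128.0 - 64.227.191.255) does not contain 64.235.170.52
  64.234.128.0/17 (64.234.128.0 - 64.234.255.255) does not contain 64.235.170.52
  64.234.0.0/16 (64.234.0.0 - 64.234.255.255) does not contain 64.235.170.52
Longest matching prefix is /14 -> next hop Router J.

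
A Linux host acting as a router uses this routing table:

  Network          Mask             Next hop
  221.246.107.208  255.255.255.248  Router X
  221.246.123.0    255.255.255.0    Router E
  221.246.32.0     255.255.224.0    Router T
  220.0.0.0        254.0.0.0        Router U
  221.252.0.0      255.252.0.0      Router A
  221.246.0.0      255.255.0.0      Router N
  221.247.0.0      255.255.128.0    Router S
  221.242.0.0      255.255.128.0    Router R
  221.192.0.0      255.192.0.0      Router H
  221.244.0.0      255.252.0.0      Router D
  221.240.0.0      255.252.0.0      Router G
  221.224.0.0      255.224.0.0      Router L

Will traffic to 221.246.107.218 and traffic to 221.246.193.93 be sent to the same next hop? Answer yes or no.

yes

221.246.107.218: longest match 221.246.0.0/16 -> Router N
221.246.193.93: longest match 221.246.0.0/16 -> Router N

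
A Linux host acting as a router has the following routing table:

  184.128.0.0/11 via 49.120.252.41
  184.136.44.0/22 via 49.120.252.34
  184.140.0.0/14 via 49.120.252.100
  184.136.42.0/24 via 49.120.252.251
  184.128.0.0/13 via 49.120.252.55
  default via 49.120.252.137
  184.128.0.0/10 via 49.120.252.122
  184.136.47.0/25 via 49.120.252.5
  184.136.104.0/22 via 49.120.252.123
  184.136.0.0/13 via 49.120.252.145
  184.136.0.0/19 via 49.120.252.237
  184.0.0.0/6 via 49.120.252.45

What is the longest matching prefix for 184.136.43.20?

184.136.0.0/13

Entries matching 184.136.43.20:
  0.0.0.0/0 (default, matches everything)
  184.0.0.0/6 (184.0.0.0 - 187.255.255.255)
  184.128.0.0/10 (184.128.0.0 - 184.191.255.255)
  184.128.0.0/11 (184.128.0.0 - 184.159.255.255)
  184.136.0.0/13 (184.136.0.0 - 184.143.255.255)
Most specific is 184.136.0.0/13.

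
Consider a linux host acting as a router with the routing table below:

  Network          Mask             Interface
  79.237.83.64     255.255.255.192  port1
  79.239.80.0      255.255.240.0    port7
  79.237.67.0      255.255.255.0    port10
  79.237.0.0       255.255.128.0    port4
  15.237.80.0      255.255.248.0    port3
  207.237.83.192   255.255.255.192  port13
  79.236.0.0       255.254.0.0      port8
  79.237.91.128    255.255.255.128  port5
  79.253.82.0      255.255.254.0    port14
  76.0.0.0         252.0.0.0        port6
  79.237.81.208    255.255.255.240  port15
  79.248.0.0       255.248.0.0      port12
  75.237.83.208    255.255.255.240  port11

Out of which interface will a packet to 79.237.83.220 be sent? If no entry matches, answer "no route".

Routes whose prefix contains 79.237.83.220:
  76.0.0.0/6 (76.0.0.0 - 79.255.255.255) -> port6
  79.236.0.0/15 (79.236.0.0 - 79.237.255.255) -> port8
  79.237.0.0/17 (79.237.0.0 - 79.237.127.255) -> port4
More-specific entries that do NOT match:
  79.237.81.208/28 (79.237.81.208 - 79.237.81.223) does not contain 79.237.83.220
  75.237.83.208/28 (75.237.83.208 - 75.237.83.223) does not contain 79.237.83.220
  79.237.83.64/26 (79.237.83.64 - 79.237.83.127) does not contain 79.237.83.220
  207.237.83.192/26 (207.237.83.192 - 207.237.83.255) does not contain 79.237.83.220
  79.237.91.128/25 (79.237.91.128 - 79.237.91.255) does not contain 79.237.83.220
  79.237.67.0/24 (79.237.67.0 - 79.237.67.255) does not contain 79.237.83.220
  79.253.82.0/23 (79.253.82.0 - 79.253.83.255) does not contain 79.237.83.220
  15.237.80.0/21 (15.237.80.0 - 15.237.87.255) does not contain 79.237.83.220
  79.239.80.0/20 (79.239.80.0 - 79.239.95.255) does not contain 79.237.83.220
Longest matching prefix is /17 -> interface port4.

port4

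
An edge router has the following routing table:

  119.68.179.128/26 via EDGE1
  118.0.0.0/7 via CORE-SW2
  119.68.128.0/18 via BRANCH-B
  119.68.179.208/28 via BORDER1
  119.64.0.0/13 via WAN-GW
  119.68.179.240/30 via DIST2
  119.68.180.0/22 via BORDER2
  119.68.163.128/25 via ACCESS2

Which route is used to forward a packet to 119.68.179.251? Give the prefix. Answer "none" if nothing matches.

Entries matching 119.68.179.251:
  118.0.0.0/7 (118.0.0.0 - 119.255.255.255)
  119.64.0.0/13 (119.64.0.0 - 119.71.255.255)
  119.68.128.0/18 (119.68.128.0 - 119.68.191.255)
Most specific is 119.68.128.0/18.

119.68.128.0/18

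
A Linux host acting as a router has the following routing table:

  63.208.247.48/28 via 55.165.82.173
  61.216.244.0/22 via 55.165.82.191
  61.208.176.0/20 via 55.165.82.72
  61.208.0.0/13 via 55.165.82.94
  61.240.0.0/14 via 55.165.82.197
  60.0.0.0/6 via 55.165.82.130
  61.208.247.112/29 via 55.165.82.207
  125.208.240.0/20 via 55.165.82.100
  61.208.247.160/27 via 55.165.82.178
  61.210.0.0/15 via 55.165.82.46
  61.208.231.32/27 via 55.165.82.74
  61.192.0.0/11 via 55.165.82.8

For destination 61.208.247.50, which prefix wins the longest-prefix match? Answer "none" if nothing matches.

Entries matching 61.208.247.50:
  60.0.0.0/6 (60.0.0.0 - 63.255.255.255)
  61.192.0.0/11 (61.192.0.0 - 61.223.255.255)
  61.208.0.0/13 (61.208.0.0 - 61.215.255.255)
Most specific is 61.208.0.0/13.

61.208.0.0/13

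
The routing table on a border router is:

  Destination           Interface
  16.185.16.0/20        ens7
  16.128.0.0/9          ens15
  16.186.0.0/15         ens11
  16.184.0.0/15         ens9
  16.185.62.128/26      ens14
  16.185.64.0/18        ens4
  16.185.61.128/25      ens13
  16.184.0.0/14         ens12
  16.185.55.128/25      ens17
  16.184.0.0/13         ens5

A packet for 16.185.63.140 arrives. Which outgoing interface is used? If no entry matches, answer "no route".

ens9

Routes whose prefix contains 16.185.63.140:
  16.128.0.0/9 (16.128.0.0 - 16.255.255.255) -> ens15
  16.184.0.0/13 (16.184.0.0 - 16.191.255.255) -> ens5
  16.184.0.0/14 (16.184.0.0 - 16.187.255.255) -> ens12
  16.184.0.0/15 (16.184.0.0 - 16.185.255.255) -> ens9
More-specific entries that do NOT match:
  16.185.62.128/26 (16.185.62.128 - 16.185.62.191) does not contain 16.185.63.140
  16.185.61.128/25 (16.185.61.128 - 16.185.61.255) does not contain 16.185.63.140
  16.185.55.128/25 (16.185.55.128 - 16.185.55.255) does not contain 16.185.63.140
  16.185.16.0/20 (16.185.16.0 - 16.185.31.255) does not contain 16.185.63.140
  16.185.64.0/18 (16.185.64.0 - 16.185.127.255) does not contain 16.185.63.140
Longest matching prefix is /15 -> interface ens9.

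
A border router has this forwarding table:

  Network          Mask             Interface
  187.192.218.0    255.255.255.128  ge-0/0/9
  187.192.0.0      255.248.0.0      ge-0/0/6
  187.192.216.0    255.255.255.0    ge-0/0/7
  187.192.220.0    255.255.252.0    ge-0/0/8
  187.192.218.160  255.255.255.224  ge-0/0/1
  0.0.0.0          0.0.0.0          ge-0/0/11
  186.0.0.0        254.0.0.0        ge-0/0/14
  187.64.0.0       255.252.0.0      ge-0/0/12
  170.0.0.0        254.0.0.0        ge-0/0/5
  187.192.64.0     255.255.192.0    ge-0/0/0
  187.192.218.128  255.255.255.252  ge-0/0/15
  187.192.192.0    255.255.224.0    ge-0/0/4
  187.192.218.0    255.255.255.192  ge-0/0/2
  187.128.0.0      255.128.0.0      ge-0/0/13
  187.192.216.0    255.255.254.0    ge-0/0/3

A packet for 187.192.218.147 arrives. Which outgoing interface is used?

ge-0/0/4

Routes whose prefix contains 187.192.218.147:
  0.0.0.0/0 (default, matches everything) -> ge-0/0/11
  186.0.0.0/7 (186.0.0.0 - 187.255.255.255) -> ge-0/0/14
  187.128.0.0/9 (187.128.0.0 - 187.255.255.255) -> ge-0/0/13
  187.192.0.0/13 (187.192.0.0 - 187.199.255.255) -> ge-0/0/6
  187.192.192.0/19 (187.192.192.0 - 187.192.223.255) -> ge-0/0/4
More-specific entries that do NOT match:
  187.192.218.128/30 (187.192.218.128 - 187.192.218.131) does not contain 187.192.218.147
  187.192.218.160/27 (187.192.218.160 - 187.192.218.191) does not contain 187.192.218.147
  187.192.218.0/26 (187.192.218.0 - 187.192.218.63) does not contain 187.192.218.147
  187.192.218.0/25 (187.192.218.0 - 187.192.218.127) does not contain 187.192.218.147
  187.192.216.0/24 (187.192.216.0 - 187.192.216.255) does not contain 187.192.218.147
  187.192.216.0/23 (187.192.216.0 - 187.192.217.255) does not contain 187.192.218.147
  187.192.220.0/22 (187.192.220.0 - 187.192.223.255) does not contain 187.192.218.147
Longest matching prefix is /19 -> interface ge-0/0/4.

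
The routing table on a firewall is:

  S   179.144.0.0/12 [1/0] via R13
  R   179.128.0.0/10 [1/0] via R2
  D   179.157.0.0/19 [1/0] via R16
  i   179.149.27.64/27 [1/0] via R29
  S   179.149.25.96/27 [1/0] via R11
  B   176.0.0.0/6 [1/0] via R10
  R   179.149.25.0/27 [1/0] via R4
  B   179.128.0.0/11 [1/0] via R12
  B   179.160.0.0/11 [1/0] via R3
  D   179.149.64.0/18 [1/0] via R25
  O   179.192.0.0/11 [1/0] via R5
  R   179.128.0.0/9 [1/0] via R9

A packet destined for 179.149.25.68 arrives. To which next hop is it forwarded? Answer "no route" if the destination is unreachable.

Routes whose prefix contains 179.149.25.68:
  176.0.0.0/6 (176.0.0.0 - 179.255.255.255) -> R10
  179.128.0.0/9 (179.128.0.0 - 179.255.255.255) -> R9
  179.128.0.0/10 (179.128.0.0 - 179.191.255.255) -> R2
  179.128.0.0/11 (179.128.0.0 - 179.159.255.255) -> R12
  179.144.0.0/12 (179.144.0.0 - 179.159.255.255) -> R13
More-specific entries that do NOT match:
  179.149.27.64/27 (179.149.27.64 - 179.149.27.95) does not contain 179.149.25.68
  179.149.25.96/27 (179.149.25.96 - 179.149.25.127) does not contain 179.149.25.68
  179.149.25.0/27 (179.149.25.0 - 179.149.25.31) does not contain 179.149.25.68
  179.157.0.0/19 (179.157.0.0 - 179.157.31.255) does not contain 179.149.25.68
  179.149.64.0/18 (179.149.64.0 - 179.149.127.255) does not contain 179.149.25.68
Longest matching prefix is /12 -> next hop R13.

R13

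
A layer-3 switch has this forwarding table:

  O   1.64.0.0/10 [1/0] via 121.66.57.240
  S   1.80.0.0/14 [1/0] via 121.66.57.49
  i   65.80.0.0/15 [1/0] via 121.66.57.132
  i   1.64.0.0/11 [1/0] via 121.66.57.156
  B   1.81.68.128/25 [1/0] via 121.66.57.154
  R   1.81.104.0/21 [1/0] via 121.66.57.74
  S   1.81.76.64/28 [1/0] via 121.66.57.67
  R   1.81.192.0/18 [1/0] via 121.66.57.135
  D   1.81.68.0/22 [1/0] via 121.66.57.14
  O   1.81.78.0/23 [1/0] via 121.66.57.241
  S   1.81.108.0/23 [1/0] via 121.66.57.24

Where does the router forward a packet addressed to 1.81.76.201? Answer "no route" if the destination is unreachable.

121.66.57.49

Routes whose prefix contains 1.81.76.201:
  1.64.0.0/10 (1.64.0.0 - 1.127.255.255) -> 121.66.57.240
  1.64.0.0/11 (1.64.0.0 - 1.95.255.255) -> 121.66.57.156
  1.80.0.0/14 (1.80.0.0 - 1.83.255.255) -> 121.66.57.49
More-specific entries that do NOT match:
  1.81.76.64/28 (1.81.76.64 - 1.81.76.79) does not contain 1.81.76.201
  1.81.68.128/25 (1.81.68.128 - 1.81.68.255) does not contain 1.81.76.201
  1.81.78.0/23 (1.81.78.0 - 1.81.79.255) does not contain 1.81.76.201
  1.81.108.0/23 (1.81.108.0 - 1.81.109.255) does not contain 1.81.76.201
  1.81.68.0/22 (1.81.68.0 - 1.81.71.255) does not contain 1.81.76.201
  1.81.104.0/21 (1.81.104.0 - 1.81.111.255) does not contain 1.81.76.201
  1.81.192.0/18 (1.81.192.0 - 1.81.255.255) does not contain 1.81.76.201
  65.80.0.0/15 (65.80.0.0 - 65.81.255.255) does not contain 1.81.76.201
Longest matching prefix is /14 -> next hop 121.66.57.49.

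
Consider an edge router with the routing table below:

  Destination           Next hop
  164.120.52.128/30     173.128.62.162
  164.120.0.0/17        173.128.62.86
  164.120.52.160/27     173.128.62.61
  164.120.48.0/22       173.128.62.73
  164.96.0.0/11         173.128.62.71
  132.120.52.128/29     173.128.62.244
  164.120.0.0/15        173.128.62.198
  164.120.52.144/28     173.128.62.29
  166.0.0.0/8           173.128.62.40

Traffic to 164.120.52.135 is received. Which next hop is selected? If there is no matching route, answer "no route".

Routes whose prefix contains 164.120.52.135:
  164.96.0.0/11 (164.96.0.0 - 164.127.255.255) -> 173.128.62.71
  164.120.0.0/15 (164.120.0.0 - 164.121.255.255) -> 173.128.62.198
  164.120.0.0/17 (164.120.0.0 - 164.120.127.255) -> 173.128.62.86
More-specific entries that do NOT match:
  164.120.52.128/30 (164.120.52.128 - 164.120.52.131) does not contain 164.120.52.135
  132.120.52.128/29 (132.120.52.128 - 132.120.52.135) does not contain 164.120.52.135
  164.120.52.144/28 (164.120.52.144 - 164.120.52.159) does not contain 164.120.52.135
  164.120.52.160/27 (164.120.52.160 - 164.120.52.191) does not contain 164.120.52.135
  164.120.48.0/22 (164.120.48.0 - 164.120.51.255) does not contain 164.120.52.135
Longest matching prefix is /17 -> next hop 173.128.62.86.

173.128.62.86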